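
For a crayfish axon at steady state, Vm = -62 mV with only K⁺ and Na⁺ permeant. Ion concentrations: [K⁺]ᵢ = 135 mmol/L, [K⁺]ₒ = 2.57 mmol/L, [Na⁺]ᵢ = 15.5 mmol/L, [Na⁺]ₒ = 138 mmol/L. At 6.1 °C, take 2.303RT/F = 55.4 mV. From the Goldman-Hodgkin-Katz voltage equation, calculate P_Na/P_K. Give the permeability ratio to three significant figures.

0.0562

Let α = P_Na/P_K. GHK: Vm = 55.4·log₁₀[(Kₒ + α·Naₒ)/(Kᵢ + α·Naᵢ)].
10^(Vm/55.4) = 10^(-62.0/55.4) = 0.076009
So 0.076009·(Kᵢ + α·Naᵢ) = Kₒ + α·Naₒ → α = (0.076009·135.0 − 2.57) / (138.0 − 0.076009·15.5)
α = (10.26 − 2.57) / (138.0 − 1.178) = 7.691/136.8 = 0.05621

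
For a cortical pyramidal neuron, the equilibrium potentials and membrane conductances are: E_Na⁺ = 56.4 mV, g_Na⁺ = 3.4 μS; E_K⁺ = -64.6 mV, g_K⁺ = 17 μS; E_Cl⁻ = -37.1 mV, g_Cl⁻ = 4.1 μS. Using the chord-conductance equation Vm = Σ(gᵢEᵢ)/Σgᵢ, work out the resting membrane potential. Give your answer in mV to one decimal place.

-43.2 mV

Σ gᵢEᵢ = 3.4·(56.4) + 17·(-64.6) + 4.1·(-37.1) = -1058.55
Σ gᵢ = 3.4 + 17 + 4.1 = 24.5
Vm = -1058.55 / 24.5 = -43.21 mV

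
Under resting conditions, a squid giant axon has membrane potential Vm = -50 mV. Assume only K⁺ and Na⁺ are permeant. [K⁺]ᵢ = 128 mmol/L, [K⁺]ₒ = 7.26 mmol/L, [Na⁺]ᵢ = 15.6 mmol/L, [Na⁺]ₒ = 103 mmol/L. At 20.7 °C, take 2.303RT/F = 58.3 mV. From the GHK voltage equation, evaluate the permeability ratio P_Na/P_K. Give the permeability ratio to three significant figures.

Let α = P_Na/P_K. GHK: Vm = 58.3·log₁₀[(Kₒ + α·Naₒ)/(Kᵢ + α·Naᵢ)].
10^(Vm/58.3) = 10^(-50.0/58.3) = 0.13879
So 0.13879·(Kᵢ + α·Naᵢ) = Kₒ + α·Naₒ → α = (0.13879·128.0 − 7.26) / (103.0 − 0.13879·15.6)
α = (17.77 − 7.26) / (103.0 − 2.165) = 10.51/100.8 = 0.1042

0.104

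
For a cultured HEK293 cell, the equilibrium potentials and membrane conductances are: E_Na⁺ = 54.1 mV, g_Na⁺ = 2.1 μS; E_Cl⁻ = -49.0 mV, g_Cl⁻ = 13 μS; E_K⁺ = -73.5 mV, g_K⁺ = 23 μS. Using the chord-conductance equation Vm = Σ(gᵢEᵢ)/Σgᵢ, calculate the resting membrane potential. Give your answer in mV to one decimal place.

-58.1 mV

Σ gᵢEᵢ = 2.1·(54.1) + 13·(-49.0) + 23·(-73.5) = -2213.89
Σ gᵢ = 2.1 + 13 + 23 = 38.1
Vm = -2213.89 / 38.1 = -58.11 mV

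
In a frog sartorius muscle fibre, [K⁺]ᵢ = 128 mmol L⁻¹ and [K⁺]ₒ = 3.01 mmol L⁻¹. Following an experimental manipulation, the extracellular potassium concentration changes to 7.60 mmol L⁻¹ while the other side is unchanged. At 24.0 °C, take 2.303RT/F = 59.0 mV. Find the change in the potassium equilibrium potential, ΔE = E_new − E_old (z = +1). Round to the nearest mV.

24 mV

E_old = (59.0/1)·log₁₀(3.01/128) = -96.09 mV
E_new = (59.0/1)·log₁₀(7.60/128) = -72.36 mV
ΔE = -72.36 − (-96.09) = 23.73 mV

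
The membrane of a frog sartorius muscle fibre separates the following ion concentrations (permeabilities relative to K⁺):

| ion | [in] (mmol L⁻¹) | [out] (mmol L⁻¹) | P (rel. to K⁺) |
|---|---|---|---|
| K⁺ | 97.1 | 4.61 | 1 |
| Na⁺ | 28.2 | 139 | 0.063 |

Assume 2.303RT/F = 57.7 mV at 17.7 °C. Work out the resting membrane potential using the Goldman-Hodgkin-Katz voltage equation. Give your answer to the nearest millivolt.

-50 mV

Vm = 57.7 · log₁₀[(Σ P·[cation]ₒ + Σ P·[anion]ᵢ) / (Σ P·[cation]ᵢ + Σ P·[anion]ₒ)]
Numerator = 1×4.61 + 0.063×139 = 13.37
Denominator = 1×97.1 + 0.063×28.2 = 98.88
Vm = 57.7 · log₁₀(0.13519) = 57.7 × (-0.8691) = -50.14 mV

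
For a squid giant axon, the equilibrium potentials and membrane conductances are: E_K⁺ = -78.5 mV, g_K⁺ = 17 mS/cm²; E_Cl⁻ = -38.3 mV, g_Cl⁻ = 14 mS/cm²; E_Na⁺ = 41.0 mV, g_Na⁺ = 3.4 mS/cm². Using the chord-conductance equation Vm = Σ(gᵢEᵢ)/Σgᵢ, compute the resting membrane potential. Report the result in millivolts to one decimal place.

-50.3 mV

Σ gᵢEᵢ = 17·(-78.5) + 14·(-38.3) + 3.4·(41.0) = -1731.30
Σ gᵢ = 17 + 14 + 3.4 = 34.4
Vm = -1731.30 / 34.4 = -50.33 mV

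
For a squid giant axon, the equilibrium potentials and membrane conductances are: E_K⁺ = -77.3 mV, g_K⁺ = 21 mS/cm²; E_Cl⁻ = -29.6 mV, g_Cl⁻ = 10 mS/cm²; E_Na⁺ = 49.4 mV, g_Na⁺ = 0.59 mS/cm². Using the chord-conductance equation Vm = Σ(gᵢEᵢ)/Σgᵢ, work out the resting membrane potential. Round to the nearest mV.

Σ gᵢEᵢ = 21·(-77.3) + 10·(-29.6) + 0.59·(49.4) = -1890.15
Σ gᵢ = 21 + 10 + 0.59 = 31.59
Vm = -1890.15 / 31.59 = -59.83 mV

-60 mV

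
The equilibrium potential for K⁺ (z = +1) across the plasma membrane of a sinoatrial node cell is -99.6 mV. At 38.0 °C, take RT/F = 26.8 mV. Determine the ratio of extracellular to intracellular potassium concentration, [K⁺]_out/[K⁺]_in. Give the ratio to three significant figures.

ln([out]/[in]) = E·z/(26.8) = -99.6 × 1 / 26.8 = -3.7164
[out]/[in] = e^(-3.7164) = 0.02432

0.0243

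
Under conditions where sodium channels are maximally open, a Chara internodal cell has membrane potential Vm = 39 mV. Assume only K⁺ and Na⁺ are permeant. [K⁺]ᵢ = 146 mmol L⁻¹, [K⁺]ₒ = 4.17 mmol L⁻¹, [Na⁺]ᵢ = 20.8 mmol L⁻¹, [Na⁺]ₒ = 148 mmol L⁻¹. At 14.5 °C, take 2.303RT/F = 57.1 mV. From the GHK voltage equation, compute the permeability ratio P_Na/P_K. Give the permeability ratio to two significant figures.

Let α = P_Na/P_K. GHK: Vm = 57.1·log₁₀[(Kₒ + α·Naₒ)/(Kᵢ + α·Naᵢ)].
10^(Vm/57.1) = 10^(39.0/57.1) = 4.8196
So 4.8196·(Kᵢ + α·Naᵢ) = Kₒ + α·Naₒ → α = (4.8196·146.0 − 4.17) / (148.0 − 4.8196·20.8)
α = (703.7 − 4.17) / (148.0 − 100.2) = 699.5/47.75 = 14.65

15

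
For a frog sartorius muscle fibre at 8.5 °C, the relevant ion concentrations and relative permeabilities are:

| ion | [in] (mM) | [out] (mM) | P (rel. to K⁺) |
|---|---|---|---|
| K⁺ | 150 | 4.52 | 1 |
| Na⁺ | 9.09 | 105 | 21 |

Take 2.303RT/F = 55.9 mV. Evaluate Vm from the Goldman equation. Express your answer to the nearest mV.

45 mV

Vm = 55.9 · log₁₀[(Σ P·[cation]ₒ + Σ P·[anion]ᵢ) / (Σ P·[cation]ᵢ + Σ P·[anion]ₒ)]
Numerator = 1×4.52 + 21×105 = 2210
Denominator = 1×150 + 21×9.09 = 340.9
Vm = 55.9 · log₁₀(6.4816) = 55.9 × (0.8117) = 45.37 mV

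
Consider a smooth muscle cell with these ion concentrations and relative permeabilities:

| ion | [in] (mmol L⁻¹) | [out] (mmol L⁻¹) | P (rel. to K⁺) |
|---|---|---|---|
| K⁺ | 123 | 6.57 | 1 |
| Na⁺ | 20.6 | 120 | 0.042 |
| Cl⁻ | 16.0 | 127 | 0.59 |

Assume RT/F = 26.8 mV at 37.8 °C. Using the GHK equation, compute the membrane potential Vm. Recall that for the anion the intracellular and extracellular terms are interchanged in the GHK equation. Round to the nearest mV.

-60 mV

Vm = 26.8 · ln[(Σ P·[cation]ₒ + Σ P·[anion]ᵢ) / (Σ P·[cation]ᵢ + Σ P·[anion]ₒ)]
Numerator = 1×6.57 + 0.042×120 + 0.59×16.0 = 21.05
Denominator = 1×123 + 0.042×20.6 + 0.59×127 = 198.8
Vm = 26.8 · ln(0.10589) = 26.8 × (-2.2454) = -60.18 mV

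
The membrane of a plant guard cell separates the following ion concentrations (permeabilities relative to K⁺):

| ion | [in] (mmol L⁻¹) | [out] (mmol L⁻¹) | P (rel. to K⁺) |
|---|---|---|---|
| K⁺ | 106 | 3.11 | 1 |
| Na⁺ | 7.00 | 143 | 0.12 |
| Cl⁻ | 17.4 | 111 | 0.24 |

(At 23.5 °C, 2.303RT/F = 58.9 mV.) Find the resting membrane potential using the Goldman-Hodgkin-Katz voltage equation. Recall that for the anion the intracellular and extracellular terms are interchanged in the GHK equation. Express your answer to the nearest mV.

-43 mV

Vm = 58.9 · log₁₀[(Σ P·[cation]ₒ + Σ P·[anion]ᵢ) / (Σ P·[cation]ᵢ + Σ P·[anion]ₒ)]
Numerator = 1×3.11 + 0.12×143 + 0.24×17.4 = 24.45
Denominator = 1×106 + 0.12×7.00 + 0.24×111 = 133.5
Vm = 58.9 · log₁₀(0.18314) = 58.9 × (-0.7372) = -43.42 mV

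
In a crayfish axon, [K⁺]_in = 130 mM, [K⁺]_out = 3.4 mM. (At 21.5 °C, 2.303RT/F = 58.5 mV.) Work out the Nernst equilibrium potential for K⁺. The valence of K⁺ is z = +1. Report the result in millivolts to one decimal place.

-92.6 mV

E = (58.5/z) · log₁₀([K⁺]_out/[K⁺]_in) with z = +1.
= (58.5/1) · log₁₀(3.4/130) = 58.50 · log₁₀(0.02615)
= 58.50 · (-1.5825) = -92.57 mV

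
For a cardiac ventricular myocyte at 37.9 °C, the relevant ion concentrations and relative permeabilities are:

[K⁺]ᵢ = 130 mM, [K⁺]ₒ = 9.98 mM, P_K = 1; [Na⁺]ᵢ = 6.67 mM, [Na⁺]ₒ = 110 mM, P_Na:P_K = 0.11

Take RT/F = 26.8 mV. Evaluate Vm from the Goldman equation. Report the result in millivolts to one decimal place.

Vm = 26.8 · ln[(Σ P·[cation]ₒ + Σ P·[anion]ᵢ) / (Σ P·[cation]ᵢ + Σ P·[anion]ₒ)]
Numerator = 1×9.98 + 0.11×110 = 22.08
Denominator = 1×130 + 0.11×6.67 = 130.7
Vm = 26.8 · ln(0.16889) = 26.8 × (-1.7785) = -47.66 mV

-47.7 mV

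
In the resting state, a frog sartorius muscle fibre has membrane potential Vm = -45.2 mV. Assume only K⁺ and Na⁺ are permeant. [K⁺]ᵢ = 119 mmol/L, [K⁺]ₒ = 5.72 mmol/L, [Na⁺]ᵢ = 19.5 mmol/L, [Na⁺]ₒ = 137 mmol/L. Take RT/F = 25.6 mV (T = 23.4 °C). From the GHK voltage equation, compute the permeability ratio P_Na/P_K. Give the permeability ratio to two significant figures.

0.11

Let α = P_Na/P_K. GHK: Vm = 25.6·ln[(Kₒ + α·Naₒ)/(Kᵢ + α·Naᵢ)].
e^(Vm/25.6) = e^(-45.2/25.6) = 0.17108
So 0.17108·(Kᵢ + α·Naᵢ) = Kₒ + α·Naₒ → α = (0.17108·119.0 − 5.72) / (137.0 − 0.17108·19.5)
α = (20.36 − 5.72) / (137.0 − 3.336) = 14.64/133.7 = 0.1095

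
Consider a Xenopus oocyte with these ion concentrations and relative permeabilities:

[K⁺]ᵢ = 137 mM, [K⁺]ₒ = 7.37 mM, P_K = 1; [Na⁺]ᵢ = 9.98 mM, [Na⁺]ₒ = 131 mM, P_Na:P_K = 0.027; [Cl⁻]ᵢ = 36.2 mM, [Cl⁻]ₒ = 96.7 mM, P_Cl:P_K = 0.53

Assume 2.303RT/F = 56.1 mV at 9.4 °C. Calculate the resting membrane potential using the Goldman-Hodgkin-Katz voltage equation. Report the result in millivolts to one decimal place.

-44.7 mV

Vm = 56.1 · log₁₀[(Σ P·[cation]ₒ + Σ P·[anion]ᵢ) / (Σ P·[cation]ᵢ + Σ P·[anion]ₒ)]
Numerator = 1×7.37 + 0.027×131 + 0.53×36.2 = 30.09
Denominator = 1×137 + 0.027×9.98 + 0.53×96.7 = 188.5
Vm = 56.1 · log₁₀(0.15963) = 56.1 × (-0.7969) = -44.71 mV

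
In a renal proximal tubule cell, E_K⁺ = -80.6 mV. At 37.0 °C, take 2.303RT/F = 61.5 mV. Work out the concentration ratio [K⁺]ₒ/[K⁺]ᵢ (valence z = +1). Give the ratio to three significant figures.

0.0489

log₁₀([out]/[in]) = E·z/(61.5) = -80.6 × 1 / 61.5 = -1.3106
[out]/[in] = 10^(-1.3106) = 0.04891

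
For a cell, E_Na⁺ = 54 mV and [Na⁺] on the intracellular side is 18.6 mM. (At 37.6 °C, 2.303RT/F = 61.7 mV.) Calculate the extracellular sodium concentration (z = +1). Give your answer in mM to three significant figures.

Nernst: E = (61.7/1) · log₁₀([out]/[in]), so log₁₀([out]/[in]) = 54.0 × 1 / 61.7 = 0.8752.
[out]/[in] = 10^(0.8752) = 7.502.
[out] = 7.502 × 18.6 = 139.5 mM.

140 mM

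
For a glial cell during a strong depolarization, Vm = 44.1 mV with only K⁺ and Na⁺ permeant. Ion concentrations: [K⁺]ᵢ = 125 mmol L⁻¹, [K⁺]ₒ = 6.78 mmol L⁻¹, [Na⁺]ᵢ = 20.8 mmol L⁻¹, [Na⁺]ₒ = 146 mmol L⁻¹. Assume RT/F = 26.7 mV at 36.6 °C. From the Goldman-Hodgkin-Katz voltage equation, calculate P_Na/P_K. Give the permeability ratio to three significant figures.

Let α = P_Na/P_K. GHK: Vm = 26.7·ln[(Kₒ + α·Naₒ)/(Kᵢ + α·Naᵢ)].
e^(Vm/26.7) = e^(44.1/26.7) = 5.2158
So 5.2158·(Kᵢ + α·Naᵢ) = Kₒ + α·Naₒ → α = (5.2158·125.0 − 6.78) / (146.0 − 5.2158·20.8)
α = (652 − 6.78) / (146.0 − 108.5) = 645.2/37.51 = 17.2

17.2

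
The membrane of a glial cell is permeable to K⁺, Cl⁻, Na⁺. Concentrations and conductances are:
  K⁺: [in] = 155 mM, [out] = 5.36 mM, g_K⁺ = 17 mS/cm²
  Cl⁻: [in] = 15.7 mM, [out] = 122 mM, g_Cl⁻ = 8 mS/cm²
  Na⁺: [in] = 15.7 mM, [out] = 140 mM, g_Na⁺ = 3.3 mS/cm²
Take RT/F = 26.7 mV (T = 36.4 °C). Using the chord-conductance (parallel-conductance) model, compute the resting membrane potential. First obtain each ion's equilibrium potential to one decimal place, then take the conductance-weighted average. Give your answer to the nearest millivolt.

E_K⁺ = (26.7/1)·ln(5.36/155) = -89.8 mV
E_Cl⁻ = (26.7/-1)·ln(122/15.7) = -54.7 mV
E_Na⁺ = (26.7/1)·ln(140/15.7) = 58.4 mV
Vm = (Σ gᵢEᵢ)/(Σ gᵢ) = (17·-89.8 + 8·-54.7 + 3.3·58.4) / (17 + 8 + 3.3)
= -1771.48 / 28.3 = -62.60 mV

-63 mV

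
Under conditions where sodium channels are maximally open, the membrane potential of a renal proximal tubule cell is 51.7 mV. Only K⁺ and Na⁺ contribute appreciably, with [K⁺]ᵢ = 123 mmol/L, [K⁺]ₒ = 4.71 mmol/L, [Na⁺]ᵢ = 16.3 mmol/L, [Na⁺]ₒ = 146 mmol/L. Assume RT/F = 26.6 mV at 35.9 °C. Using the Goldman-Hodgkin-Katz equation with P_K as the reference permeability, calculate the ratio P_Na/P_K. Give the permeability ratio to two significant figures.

Let α = P_Na/P_K. GHK: Vm = 26.6·ln[(Kₒ + α·Naₒ)/(Kᵢ + α·Naᵢ)].
e^(Vm/26.6) = e^(51.7/26.6) = 6.9839
So 6.9839·(Kᵢ + α·Naᵢ) = Kₒ + α·Naₒ → α = (6.9839·123.0 − 4.71) / (146.0 − 6.9839·16.3)
α = (859 − 4.71) / (146.0 − 113.8) = 854.3/32.16 = 26.56

27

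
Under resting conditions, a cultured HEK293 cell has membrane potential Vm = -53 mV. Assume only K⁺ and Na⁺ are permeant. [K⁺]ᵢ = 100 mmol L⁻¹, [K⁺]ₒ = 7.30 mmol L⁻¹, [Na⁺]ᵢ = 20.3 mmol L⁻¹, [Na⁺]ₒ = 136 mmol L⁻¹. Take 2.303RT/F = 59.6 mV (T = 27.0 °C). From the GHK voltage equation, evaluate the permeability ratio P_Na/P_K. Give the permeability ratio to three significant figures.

0.0420

Let α = P_Na/P_K. GHK: Vm = 59.6·log₁₀[(Kₒ + α·Naₒ)/(Kᵢ + α·Naᵢ)].
10^(Vm/59.6) = 10^(-53.0/59.6) = 0.12904
So 0.12904·(Kᵢ + α·Naᵢ) = Kₒ + α·Naₒ → α = (0.12904·100.0 − 7.3) / (136.0 − 0.12904·20.3)
α = (12.9 − 7.3) / (136.0 − 2.62) = 5.604/133.4 = 0.04202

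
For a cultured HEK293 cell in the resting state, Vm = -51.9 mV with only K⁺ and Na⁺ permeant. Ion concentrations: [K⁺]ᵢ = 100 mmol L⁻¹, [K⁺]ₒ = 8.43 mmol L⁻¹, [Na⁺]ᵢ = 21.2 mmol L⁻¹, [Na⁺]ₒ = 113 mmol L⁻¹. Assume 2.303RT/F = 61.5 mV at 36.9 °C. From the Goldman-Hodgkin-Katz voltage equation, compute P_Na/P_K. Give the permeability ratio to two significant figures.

Let α = P_Na/P_K. GHK: Vm = 61.5·log₁₀[(Kₒ + α·Naₒ)/(Kᵢ + α·Naᵢ)].
10^(Vm/61.5) = 10^(-51.9/61.5) = 0.14325
So 0.14325·(Kᵢ + α·Naᵢ) = Kₒ + α·Naₒ → α = (0.14325·100.0 − 8.43) / (113.0 − 0.14325·21.2)
α = (14.33 − 8.43) / (113.0 − 3.037) = 5.895/110 = 0.05361

0.054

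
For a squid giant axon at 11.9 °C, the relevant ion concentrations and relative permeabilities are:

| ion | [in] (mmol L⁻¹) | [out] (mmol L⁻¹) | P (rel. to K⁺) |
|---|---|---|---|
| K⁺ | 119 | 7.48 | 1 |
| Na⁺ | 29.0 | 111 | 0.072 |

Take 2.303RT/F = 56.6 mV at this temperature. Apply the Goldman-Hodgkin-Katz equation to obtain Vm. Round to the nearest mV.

Vm = 56.6 · log₁₀[(Σ P·[cation]ₒ + Σ P·[anion]ᵢ) / (Σ P·[cation]ᵢ + Σ P·[anion]ₒ)]
Numerator = 1×7.48 + 0.072×111 = 15.47
Denominator = 1×119 + 0.072×29.0 = 121.1
Vm = 56.6 · log₁₀(0.12777) = 56.6 × (-0.8936) = -50.58 mV

-51 mV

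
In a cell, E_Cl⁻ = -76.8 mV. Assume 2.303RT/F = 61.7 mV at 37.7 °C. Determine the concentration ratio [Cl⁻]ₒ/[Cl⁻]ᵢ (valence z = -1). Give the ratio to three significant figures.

17.6

log₁₀([out]/[in]) = E·z/(61.7) = -76.8 × -1 / 61.7 = 1.2447
[out]/[in] = 10^(1.2447) = 17.57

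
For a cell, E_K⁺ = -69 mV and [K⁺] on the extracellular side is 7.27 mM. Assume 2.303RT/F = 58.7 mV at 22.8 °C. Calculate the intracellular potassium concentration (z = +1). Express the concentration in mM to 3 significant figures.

Nernst: E = (58.7/1) · log₁₀([out]/[in]), so log₁₀([out]/[in]) = -69.0 × 1 / 58.7 = -1.1755.
[out]/[in] = 10^(-1.1755) = 0.06676.
[in] = 7.27 / 0.06676 = 108.9 mM.

109 mM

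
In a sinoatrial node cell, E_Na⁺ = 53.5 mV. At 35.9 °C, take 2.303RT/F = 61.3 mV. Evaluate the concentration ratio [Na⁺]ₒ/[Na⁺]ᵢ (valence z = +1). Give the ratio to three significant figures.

7.46

log₁₀([out]/[in]) = E·z/(61.3) = 53.5 × 1 / 61.3 = 0.8728
[out]/[in] = 10^(0.8728) = 7.46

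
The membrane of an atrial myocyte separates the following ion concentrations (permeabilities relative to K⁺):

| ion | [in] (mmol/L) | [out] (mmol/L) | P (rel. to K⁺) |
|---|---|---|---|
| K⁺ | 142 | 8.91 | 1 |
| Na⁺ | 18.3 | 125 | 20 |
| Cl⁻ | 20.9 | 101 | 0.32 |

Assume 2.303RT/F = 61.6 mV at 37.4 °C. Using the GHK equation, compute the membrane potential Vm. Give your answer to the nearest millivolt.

Vm = 61.6 · log₁₀[(Σ P·[cation]ₒ + Σ P·[anion]ᵢ) / (Σ P·[cation]ᵢ + Σ P·[anion]ₒ)]
Numerator = 1×8.91 + 20×125 + 0.32×20.9 = 2516
Denominator = 1×142 + 20×18.3 + 0.32×101 = 540.3
Vm = 61.6 · log₁₀(4.6558) = 61.6 × (0.6680) = 41.15 mV

41 mV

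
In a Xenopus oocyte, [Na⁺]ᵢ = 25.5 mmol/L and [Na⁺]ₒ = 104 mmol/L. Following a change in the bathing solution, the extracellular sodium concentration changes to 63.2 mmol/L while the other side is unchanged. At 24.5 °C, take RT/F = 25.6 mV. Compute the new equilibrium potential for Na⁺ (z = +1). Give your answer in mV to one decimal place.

23.2 mV

After the shift: [Na⁺]_out = 63.2, [Na⁺]_in = 25.5 mmol/L.
E_new = (25.6/1)·ln(63.2/25.5) = 25.60 · (0.9076) = 23.24 mV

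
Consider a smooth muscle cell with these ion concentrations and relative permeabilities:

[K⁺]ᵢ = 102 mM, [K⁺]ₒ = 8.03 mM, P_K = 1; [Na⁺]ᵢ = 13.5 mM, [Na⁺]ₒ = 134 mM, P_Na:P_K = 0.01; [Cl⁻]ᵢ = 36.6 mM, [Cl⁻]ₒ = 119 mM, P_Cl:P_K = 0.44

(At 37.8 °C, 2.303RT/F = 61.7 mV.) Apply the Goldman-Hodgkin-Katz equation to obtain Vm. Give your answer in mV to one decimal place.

-48.3 mV

Vm = 61.7 · log₁₀[(Σ P·[cation]ₒ + Σ P·[anion]ᵢ) / (Σ P·[cation]ᵢ + Σ P·[anion]ₒ)]
Numerator = 1×8.03 + 0.01×134 + 0.44×36.6 = 25.47
Denominator = 1×102 + 0.01×13.5 + 0.44×119 = 154.5
Vm = 61.7 · log₁₀(0.16489) = 61.7 × (-0.7828) = -48.30 mV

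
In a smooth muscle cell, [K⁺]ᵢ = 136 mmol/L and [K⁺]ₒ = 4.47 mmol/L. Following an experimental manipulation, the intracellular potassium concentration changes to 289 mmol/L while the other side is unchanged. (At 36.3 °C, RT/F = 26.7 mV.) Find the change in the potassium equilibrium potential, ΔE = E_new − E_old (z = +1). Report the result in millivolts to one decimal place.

-20.1 mV

E_old = (26.7/1)·ln(4.47/136) = -91.19 mV
E_new = (26.7/1)·ln(4.47/289) = -111.31 mV
ΔE = -111.31 − (-91.19) = -20.13 mV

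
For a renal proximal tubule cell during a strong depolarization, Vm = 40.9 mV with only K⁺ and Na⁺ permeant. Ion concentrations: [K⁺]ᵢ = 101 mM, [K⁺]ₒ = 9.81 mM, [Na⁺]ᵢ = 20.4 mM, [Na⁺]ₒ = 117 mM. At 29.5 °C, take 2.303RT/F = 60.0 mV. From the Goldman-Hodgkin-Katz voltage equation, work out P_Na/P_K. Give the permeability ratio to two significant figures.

Let α = P_Na/P_K. GHK: Vm = 60.0·log₁₀[(Kₒ + α·Naₒ)/(Kᵢ + α·Naᵢ)].
10^(Vm/60.0) = 10^(40.9/60.0) = 4.8047
So 4.8047·(Kᵢ + α·Naᵢ) = Kₒ + α·Naₒ → α = (4.8047·101.0 − 9.81) / (117.0 − 4.8047·20.4)
α = (485.3 − 9.81) / (117.0 − 98.02) = 475.5/18.98 = 25.05

25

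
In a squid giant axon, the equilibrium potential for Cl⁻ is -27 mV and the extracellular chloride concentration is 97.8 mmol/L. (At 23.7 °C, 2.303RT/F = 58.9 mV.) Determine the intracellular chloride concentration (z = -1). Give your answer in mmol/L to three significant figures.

34.0 mmol/L

Nernst: E = (58.9/-1) · log₁₀([out]/[in]), so log₁₀([out]/[in]) = -27.0 × -1 / 58.9 = 0.4584.
[out]/[in] = 10^(0.4584) = 2.873.
[in] = 97.8 / 2.873 = 34.04 mmol/L.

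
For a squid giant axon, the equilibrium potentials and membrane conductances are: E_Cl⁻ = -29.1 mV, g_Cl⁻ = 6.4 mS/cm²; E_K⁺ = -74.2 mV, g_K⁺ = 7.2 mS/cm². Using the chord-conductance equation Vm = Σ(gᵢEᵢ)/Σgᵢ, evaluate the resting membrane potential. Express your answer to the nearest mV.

-53 mV

Σ gᵢEᵢ = 6.4·(-29.1) + 7.2·(-74.2) = -720.48
Σ gᵢ = 6.4 + 7.2 = 13.6
Vm = -720.48 / 13.6 = -52.98 mV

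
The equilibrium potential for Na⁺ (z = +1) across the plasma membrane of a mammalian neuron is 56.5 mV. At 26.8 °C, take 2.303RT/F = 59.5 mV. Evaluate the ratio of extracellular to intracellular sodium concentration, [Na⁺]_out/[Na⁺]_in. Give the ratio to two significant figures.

8.9

log₁₀([out]/[in]) = E·z/(59.5) = 56.5 × 1 / 59.5 = 0.9496
[out]/[in] = 10^(0.9496) = 8.904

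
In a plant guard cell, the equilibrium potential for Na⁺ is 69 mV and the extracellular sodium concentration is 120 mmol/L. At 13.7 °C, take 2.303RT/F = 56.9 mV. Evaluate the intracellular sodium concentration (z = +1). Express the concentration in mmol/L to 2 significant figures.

Nernst: E = (56.9/1) · log₁₀([out]/[in]), so log₁₀([out]/[in]) = 69.0 × 1 / 56.9 = 1.2127.
[out]/[in] = 10^(1.2127) = 16.32.
[in] = 120 / 16.32 = 7.354 mmol/L.

7.4 mmol/L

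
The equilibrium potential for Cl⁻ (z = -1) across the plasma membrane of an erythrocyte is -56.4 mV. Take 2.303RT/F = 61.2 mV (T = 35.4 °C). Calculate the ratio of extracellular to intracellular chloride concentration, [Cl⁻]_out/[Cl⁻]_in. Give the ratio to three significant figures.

log₁₀([out]/[in]) = E·z/(61.2) = -56.4 × -1 / 61.2 = 0.9216
[out]/[in] = 10^(0.9216) = 8.348

8.35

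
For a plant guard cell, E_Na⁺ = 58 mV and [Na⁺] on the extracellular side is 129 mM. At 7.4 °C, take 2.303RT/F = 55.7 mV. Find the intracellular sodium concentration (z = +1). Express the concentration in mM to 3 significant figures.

11.7 mM

Nernst: E = (55.7/1) · log₁₀([out]/[in]), so log₁₀([out]/[in]) = 58.0 × 1 / 55.7 = 1.0413.
[out]/[in] = 10^(1.0413) = 11.
[in] = 129 / 11 = 11.73 mM.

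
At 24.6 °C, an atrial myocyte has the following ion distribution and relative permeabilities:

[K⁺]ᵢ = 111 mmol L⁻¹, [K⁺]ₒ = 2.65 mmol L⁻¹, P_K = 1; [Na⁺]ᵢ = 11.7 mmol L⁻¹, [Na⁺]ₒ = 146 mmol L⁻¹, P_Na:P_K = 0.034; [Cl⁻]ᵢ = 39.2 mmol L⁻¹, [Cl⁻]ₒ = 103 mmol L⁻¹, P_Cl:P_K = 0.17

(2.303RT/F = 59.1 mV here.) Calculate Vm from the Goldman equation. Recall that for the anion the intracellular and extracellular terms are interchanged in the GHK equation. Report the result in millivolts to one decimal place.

Vm = 59.1 · log₁₀[(Σ P·[cation]ₒ + Σ P·[anion]ᵢ) / (Σ P·[cation]ᵢ + Σ P·[anion]ₒ)]
Numerator = 1×2.65 + 0.034×146 + 0.17×39.2 = 14.28
Denominator = 1×111 + 0.034×11.7 + 0.17×103 = 128.9
Vm = 59.1 · log₁₀(0.11076) = 59.1 × (-0.9556) = -56.48 mV

-56.5 mV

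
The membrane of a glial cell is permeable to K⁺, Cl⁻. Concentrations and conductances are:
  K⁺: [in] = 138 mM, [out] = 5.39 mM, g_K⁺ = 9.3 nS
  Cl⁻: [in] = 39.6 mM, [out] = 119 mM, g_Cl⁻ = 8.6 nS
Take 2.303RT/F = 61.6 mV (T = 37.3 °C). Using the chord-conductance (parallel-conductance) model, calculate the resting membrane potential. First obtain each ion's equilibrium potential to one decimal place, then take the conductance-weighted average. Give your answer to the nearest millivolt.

E_K⁺ = (61.6/1)·log₁₀(5.39/138) = -86.8 mV
E_Cl⁻ = (61.6/-1)·log₁₀(119/39.6) = -29.4 mV
Vm = (Σ gᵢEᵢ)/(Σ gᵢ) = (9.3·-86.8 + 8.6·-29.4) / (9.3 + 8.6)
= -1060.08 / 17.9 = -59.22 mV

-59 mV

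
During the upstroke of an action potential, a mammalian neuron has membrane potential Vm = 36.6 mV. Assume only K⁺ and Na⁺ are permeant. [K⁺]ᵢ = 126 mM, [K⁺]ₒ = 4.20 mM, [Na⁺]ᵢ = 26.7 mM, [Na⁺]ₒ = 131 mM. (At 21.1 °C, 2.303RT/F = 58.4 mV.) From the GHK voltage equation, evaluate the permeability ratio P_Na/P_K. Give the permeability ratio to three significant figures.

Let α = P_Na/P_K. GHK: Vm = 58.4·log₁₀[(Kₒ + α·Naₒ)/(Kᵢ + α·Naᵢ)].
10^(Vm/58.4) = 10^(36.6/58.4) = 4.2336
So 4.2336·(Kᵢ + α·Naᵢ) = Kₒ + α·Naₒ → α = (4.2336·126.0 − 4.2) / (131.0 − 4.2336·26.7)
α = (533.4 − 4.2) / (131.0 − 113) = 529.2/17.96 = 29.46

29.5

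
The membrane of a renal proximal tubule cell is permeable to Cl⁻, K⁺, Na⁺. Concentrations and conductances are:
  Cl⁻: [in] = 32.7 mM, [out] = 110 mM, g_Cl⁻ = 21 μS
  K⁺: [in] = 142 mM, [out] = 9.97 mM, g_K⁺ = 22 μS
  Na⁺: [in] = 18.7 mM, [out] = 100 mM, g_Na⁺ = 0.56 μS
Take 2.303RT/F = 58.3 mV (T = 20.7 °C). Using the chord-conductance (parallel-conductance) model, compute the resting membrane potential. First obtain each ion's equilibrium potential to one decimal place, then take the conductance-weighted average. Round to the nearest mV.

-48 mV

E_Cl⁻ = (58.3/-1)·log₁₀(110/32.7) = -30.7 mV
E_K⁺ = (58.3/1)·log₁₀(9.97/142) = -67.3 mV
E_Na⁺ = (58.3/1)·log₁₀(100/18.7) = 42.5 mV
Vm = (Σ gᵢEᵢ)/(Σ gᵢ) = (21·-30.7 + 22·-67.3 + 0.56·42.5) / (21 + 22 + 0.56)
= -2101.50 / 43.56 = -48.24 mV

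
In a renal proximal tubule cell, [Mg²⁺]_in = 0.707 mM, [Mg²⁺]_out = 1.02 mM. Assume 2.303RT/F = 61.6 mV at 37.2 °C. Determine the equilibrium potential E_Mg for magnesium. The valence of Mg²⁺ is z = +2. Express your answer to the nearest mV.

E = (61.6/z) · log₁₀([Mg²⁺]_out/[Mg²⁺]_in) with z = +2.
= (61.6/2) · log₁₀(1.02/0.707) = 30.80 · log₁₀(1.443)
= 30.80 · (0.1592) = 4.90 mV

5 mV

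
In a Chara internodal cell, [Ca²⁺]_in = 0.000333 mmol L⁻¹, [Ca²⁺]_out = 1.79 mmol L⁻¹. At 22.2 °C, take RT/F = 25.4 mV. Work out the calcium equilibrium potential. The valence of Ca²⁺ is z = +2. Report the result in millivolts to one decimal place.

109.1 mV

E = (25.4/z) · ln([Ca²⁺]_out/[Ca²⁺]_in) with z = +2.
= (25.4/2) · ln(1.79/0.000333) = 12.70 · ln(5375)
= 12.70 · (8.5896) = 109.09 mV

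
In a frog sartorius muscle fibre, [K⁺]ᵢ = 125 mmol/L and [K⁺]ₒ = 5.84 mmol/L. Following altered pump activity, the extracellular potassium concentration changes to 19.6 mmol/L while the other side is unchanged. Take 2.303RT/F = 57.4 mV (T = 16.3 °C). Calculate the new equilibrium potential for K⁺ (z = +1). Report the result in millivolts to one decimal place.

-46.2 mV

After the shift: [K⁺]_out = 19.6, [K⁺]_in = 125 mmol/L.
E_new = (57.4/1)·log₁₀(19.6/125) = 57.40 · (-0.8047) = -46.19 mV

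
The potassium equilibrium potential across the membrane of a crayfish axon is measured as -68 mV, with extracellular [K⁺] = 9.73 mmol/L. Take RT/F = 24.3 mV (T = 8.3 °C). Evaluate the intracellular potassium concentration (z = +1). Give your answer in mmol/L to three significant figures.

160 mmol/L

Nernst: E = (24.3/1) · ln([out]/[in]), so ln([out]/[in]) = -68.0 × 1 / 24.3 = -2.7984.
[out]/[in] = e^(-2.7984) = 0.06091.
[in] = 9.73 / 0.06091 = 159.7 mmol/L.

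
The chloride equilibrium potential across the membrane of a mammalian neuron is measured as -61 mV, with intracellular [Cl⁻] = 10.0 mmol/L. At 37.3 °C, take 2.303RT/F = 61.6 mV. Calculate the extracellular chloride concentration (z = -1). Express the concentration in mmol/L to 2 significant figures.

Nernst: E = (61.6/-1) · log₁₀([out]/[in]), so log₁₀([out]/[in]) = -61.0 × -1 / 61.6 = 0.9903.
[out]/[in] = 10^(0.9903) = 9.778.
[out] = 9.778 × 10.0 = 97.78 mmol/L.

98 mmol/L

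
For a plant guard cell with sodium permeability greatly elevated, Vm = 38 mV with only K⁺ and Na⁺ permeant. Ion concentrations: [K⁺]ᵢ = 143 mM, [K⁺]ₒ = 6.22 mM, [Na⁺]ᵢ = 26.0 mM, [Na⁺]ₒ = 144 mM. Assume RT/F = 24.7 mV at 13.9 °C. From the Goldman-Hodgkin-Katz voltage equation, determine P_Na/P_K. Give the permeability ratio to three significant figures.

Let α = P_Na/P_K. GHK: Vm = 24.7·ln[(Kₒ + α·Naₒ)/(Kᵢ + α·Naᵢ)].
e^(Vm/24.7) = e^(38.0/24.7) = 4.6574
So 4.6574·(Kᵢ + α·Naᵢ) = Kₒ + α·Naₒ → α = (4.6574·143.0 − 6.22) / (144.0 − 4.6574·26.0)
α = (666 − 6.22) / (144.0 − 121.1) = 659.8/22.91 = 28.8

28.8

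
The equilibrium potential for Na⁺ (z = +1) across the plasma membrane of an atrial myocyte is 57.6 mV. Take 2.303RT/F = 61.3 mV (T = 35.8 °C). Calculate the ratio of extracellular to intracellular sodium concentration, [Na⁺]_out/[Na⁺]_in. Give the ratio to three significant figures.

8.70

log₁₀([out]/[in]) = E·z/(61.3) = 57.6 × 1 / 61.3 = 0.9396
[out]/[in] = 10^(0.9396) = 8.702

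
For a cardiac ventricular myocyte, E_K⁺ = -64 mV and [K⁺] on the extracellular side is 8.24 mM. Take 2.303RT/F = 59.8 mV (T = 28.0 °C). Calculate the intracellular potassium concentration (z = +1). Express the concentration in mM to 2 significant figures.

Nernst: E = (59.8/1) · log₁₀([out]/[in]), so log₁₀([out]/[in]) = -64.0 × 1 / 59.8 = -1.0702.
[out]/[in] = 10^(-1.0702) = 0.08507.
[in] = 8.24 / 0.08507 = 96.86 mM.

97 mM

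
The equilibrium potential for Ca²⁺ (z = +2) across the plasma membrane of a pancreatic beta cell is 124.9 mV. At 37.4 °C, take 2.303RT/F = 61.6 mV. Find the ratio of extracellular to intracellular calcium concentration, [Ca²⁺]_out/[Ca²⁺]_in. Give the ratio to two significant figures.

log₁₀([out]/[in]) = E·z/(61.6) = 124.9 × 2 / 61.6 = 4.0552
[out]/[in] = 10^(4.0552) = 1.136e+04

11000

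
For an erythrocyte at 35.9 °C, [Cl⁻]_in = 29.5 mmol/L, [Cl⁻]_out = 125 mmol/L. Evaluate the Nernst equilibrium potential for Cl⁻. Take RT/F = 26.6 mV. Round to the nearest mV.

-38 mV

E = (26.6/z) · ln([Cl⁻]_out/[Cl⁻]_in) with z = -1.
For an anion, dividing by z = -1 reverses the sign.
= (26.6/-1) · ln(125/29.5) = -26.60 · ln(4.237)
= -26.60 · (1.4439) = -38.41 mV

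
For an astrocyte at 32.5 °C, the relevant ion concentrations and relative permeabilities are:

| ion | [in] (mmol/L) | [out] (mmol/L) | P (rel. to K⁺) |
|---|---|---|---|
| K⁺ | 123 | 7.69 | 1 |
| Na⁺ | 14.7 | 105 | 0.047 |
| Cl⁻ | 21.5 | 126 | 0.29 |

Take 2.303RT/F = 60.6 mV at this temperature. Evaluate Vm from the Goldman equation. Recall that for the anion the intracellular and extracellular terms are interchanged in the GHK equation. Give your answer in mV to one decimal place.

Vm = 60.6 · log₁₀[(Σ P·[cation]ₒ + Σ P·[anion]ᵢ) / (Σ P·[cation]ᵢ + Σ P·[anion]ₒ)]
Numerator = 1×7.69 + 0.047×105 + 0.29×21.5 = 18.86
Denominator = 1×123 + 0.047×14.7 + 0.29×126 = 160.2
Vm = 60.6 · log₁₀(0.11771) = 60.6 × (-0.9292) = -56.31 mV

-56.3 mV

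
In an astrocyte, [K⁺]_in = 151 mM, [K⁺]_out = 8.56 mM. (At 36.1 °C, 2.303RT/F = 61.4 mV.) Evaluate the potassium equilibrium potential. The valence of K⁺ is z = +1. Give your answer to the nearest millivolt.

E = (61.4/z) · log₁₀([K⁺]_out/[K⁺]_in) with z = +1.
= (61.4/1) · log₁₀(8.56/151) = 61.40 · log₁₀(0.05669)
= 61.40 · (-1.2465) = -76.54 mV

-77 mV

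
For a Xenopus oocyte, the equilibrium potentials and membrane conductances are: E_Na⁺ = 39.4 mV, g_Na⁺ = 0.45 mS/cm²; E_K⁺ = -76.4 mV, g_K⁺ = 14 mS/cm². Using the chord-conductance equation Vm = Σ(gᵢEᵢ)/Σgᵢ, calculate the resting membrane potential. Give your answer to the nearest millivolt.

-73 mV

Σ gᵢEᵢ = 0.45·(39.4) + 14·(-76.4) = -1051.87
Σ gᵢ = 0.45 + 14 = 14.45
Vm = -1051.87 / 14.45 = -72.79 mV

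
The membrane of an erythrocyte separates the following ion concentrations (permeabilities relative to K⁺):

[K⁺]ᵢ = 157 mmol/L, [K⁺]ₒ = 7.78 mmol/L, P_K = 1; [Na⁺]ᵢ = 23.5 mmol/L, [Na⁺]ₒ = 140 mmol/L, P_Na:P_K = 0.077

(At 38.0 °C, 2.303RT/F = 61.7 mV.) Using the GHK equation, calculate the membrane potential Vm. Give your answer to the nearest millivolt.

Vm = 61.7 · log₁₀[(Σ P·[cation]ₒ + Σ P·[anion]ᵢ) / (Σ P·[cation]ᵢ + Σ P·[anion]ₒ)]
Numerator = 1×7.78 + 0.077×140 = 18.56
Denominator = 1×157 + 0.077×23.5 = 158.8
Vm = 61.7 · log₁₀(0.11687) = 61.7 × (-0.9323) = -57.52 mV

-58 mV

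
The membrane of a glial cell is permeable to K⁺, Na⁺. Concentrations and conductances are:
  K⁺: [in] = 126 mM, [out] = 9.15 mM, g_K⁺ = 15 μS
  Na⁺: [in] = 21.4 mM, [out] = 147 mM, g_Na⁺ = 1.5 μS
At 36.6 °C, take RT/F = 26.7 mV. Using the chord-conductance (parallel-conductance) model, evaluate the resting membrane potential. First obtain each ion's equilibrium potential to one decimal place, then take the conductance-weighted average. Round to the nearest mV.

-59 mV

E_K⁺ = (26.7/1)·ln(9.15/126) = -70.0 mV
E_Na⁺ = (26.7/1)·ln(147/21.4) = 51.5 mV
Vm = (Σ gᵢEᵢ)/(Σ gᵢ) = (15·-70.0 + 1.5·51.5) / (15 + 1.5)
= -972.75 / 16.5 = -58.95 mV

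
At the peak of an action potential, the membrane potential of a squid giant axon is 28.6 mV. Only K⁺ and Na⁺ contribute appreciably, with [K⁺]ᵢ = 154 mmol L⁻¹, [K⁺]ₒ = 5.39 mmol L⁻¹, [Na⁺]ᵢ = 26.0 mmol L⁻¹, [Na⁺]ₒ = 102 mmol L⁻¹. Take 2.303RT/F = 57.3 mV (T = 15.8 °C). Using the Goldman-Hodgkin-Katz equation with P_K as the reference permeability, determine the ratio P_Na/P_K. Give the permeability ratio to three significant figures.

24.1

Let α = P_Na/P_K. GHK: Vm = 57.3·log₁₀[(Kₒ + α·Naₒ)/(Kᵢ + α·Naᵢ)].
10^(Vm/57.3) = 10^(28.6/57.3) = 3.1559
So 3.1559·(Kᵢ + α·Naᵢ) = Kₒ + α·Naₒ → α = (3.1559·154.0 − 5.39) / (102.0 − 3.1559·26.0)
α = (486 − 5.39) / (102.0 − 82.05) = 480.6/19.95 = 24.1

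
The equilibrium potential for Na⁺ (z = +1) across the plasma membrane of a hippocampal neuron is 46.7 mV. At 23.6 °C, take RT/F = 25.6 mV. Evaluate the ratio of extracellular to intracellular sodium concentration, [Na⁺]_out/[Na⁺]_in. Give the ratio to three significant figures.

6.20

ln([out]/[in]) = E·z/(25.6) = 46.7 × 1 / 25.6 = 1.8242
[out]/[in] = e^(1.8242) = 6.198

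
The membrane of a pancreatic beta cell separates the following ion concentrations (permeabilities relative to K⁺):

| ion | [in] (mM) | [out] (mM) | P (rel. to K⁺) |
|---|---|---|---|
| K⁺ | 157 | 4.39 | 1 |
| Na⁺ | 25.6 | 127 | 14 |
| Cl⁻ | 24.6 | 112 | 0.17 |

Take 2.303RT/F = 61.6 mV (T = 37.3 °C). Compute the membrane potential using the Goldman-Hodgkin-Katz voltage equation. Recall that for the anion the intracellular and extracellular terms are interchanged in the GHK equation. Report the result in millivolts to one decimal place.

Vm = 61.6 · log₁₀[(Σ P·[cation]ₒ + Σ P·[anion]ᵢ) / (Σ P·[cation]ᵢ + Σ P·[anion]ₒ)]
Numerator = 1×4.39 + 14×127 + 0.17×24.6 = 1787
Denominator = 1×157 + 14×25.6 + 0.17×112 = 534.4
Vm = 61.6 · log₁₀(3.3429) = 61.6 × (0.5241) = 32.29 mV

32.3 mV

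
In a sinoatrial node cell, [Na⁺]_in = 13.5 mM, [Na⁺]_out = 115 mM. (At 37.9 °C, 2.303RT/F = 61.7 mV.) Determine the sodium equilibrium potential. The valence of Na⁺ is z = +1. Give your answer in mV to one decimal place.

57.4 mV

E = (61.7/z) · log₁₀([Na⁺]_out/[Na⁺]_in) with z = +1.
= (61.7/1) · log₁₀(115/13.5) = 61.70 · log₁₀(8.519)
= 61.70 · (0.9304) = 57.40 mV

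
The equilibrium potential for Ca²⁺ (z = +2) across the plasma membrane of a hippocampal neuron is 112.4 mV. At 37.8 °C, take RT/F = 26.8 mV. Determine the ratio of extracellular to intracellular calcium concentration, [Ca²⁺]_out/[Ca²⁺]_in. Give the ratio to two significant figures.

ln([out]/[in]) = E·z/(26.8) = 112.4 × 2 / 26.8 = 8.3881
[out]/[in] = e^(8.3881) = 4394

4400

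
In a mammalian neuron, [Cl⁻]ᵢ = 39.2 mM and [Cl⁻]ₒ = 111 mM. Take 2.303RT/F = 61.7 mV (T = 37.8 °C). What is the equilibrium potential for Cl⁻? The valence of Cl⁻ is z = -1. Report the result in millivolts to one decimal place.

-27.9 mV

E = (61.7/z) · log₁₀([Cl⁻]_out/[Cl⁻]_in) with z = -1.
For an anion, dividing by z = -1 reverses the sign.
= (61.7/-1) · log₁₀(111/39.2) = -61.70 · log₁₀(2.832)
= -61.70 · (0.4520) = -27.89 mV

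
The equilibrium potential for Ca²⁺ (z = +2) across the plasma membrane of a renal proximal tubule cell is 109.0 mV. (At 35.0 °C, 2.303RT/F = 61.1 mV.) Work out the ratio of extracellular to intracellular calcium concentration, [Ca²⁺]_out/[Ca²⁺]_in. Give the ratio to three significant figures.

log₁₀([out]/[in]) = E·z/(61.1) = 109.0 × 2 / 61.1 = 3.5679
[out]/[in] = 10^(3.5679) = 3698

3700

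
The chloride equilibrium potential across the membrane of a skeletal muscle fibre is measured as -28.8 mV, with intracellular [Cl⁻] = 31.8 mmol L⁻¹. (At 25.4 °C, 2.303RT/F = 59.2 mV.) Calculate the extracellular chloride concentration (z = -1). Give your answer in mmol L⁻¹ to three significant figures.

Nernst: E = (59.2/-1) · log₁₀([out]/[in]), so log₁₀([out]/[in]) = -28.8 × -1 / 59.2 = 0.4865.
[out]/[in] = 10^(0.4865) = 3.065.
[out] = 3.065 × 31.8 = 97.48 mmol L⁻¹.

97.5 mmol L⁻¹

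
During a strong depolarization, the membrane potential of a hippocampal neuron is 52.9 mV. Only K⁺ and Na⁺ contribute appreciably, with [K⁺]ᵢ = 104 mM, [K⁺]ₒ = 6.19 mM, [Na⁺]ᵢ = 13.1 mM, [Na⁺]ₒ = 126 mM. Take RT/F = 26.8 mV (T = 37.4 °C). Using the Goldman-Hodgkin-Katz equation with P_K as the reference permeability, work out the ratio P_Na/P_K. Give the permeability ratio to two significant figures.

Let α = P_Na/P_K. GHK: Vm = 26.8·ln[(Kₒ + α·Naₒ)/(Kᵢ + α·Naᵢ)].
e^(Vm/26.8) = e^(52.9/26.8) = 7.1986
So 7.1986·(Kᵢ + α·Naᵢ) = Kₒ + α·Naₒ → α = (7.1986·104.0 − 6.19) / (126.0 − 7.1986·13.1)
α = (748.6 − 6.19) / (126.0 − 94.3) = 742.5/31.7 = 23.42

23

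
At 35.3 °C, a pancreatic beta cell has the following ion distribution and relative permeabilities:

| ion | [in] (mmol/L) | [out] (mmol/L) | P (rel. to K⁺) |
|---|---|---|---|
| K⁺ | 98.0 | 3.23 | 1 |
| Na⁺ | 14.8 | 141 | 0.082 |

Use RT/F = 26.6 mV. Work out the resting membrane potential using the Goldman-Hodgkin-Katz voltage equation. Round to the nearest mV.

-51 mV

Vm = 26.6 · ln[(Σ P·[cation]ₒ + Σ P·[anion]ᵢ) / (Σ P·[cation]ᵢ + Σ P·[anion]ₒ)]
Numerator = 1×3.23 + 0.082×141 = 14.79
Denominator = 1×98.0 + 0.082×14.8 = 99.21
Vm = 26.6 · ln(0.14909) = 26.6 × (-1.9032) = -50.62 mV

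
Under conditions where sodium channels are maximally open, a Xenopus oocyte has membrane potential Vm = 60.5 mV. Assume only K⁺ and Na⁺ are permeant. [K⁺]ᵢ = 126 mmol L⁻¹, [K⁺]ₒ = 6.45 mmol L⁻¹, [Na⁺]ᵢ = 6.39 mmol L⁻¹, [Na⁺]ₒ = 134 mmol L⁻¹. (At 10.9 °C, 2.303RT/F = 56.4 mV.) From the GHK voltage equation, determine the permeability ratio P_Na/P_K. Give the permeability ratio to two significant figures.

Let α = P_Na/P_K. GHK: Vm = 56.4·log₁₀[(Kₒ + α·Naₒ)/(Kᵢ + α·Naᵢ)].
10^(Vm/56.4) = 10^(60.5/56.4) = 11.822
So 11.822·(Kᵢ + α·Naᵢ) = Kₒ + α·Naₒ → α = (11.822·126.0 − 6.45) / (134.0 − 11.822·6.39)
α = (1490 − 6.45) / (134.0 − 75.54) = 1483/58.46 = 25.37

25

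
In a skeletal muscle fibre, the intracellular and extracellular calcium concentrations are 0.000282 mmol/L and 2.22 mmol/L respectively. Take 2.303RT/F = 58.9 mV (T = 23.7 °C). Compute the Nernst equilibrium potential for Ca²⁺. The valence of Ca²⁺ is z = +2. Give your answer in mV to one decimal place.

E = (58.9/z) · log₁₀([Ca²⁺]_out/[Ca²⁺]_in) with z = +2.
= (58.9/2) · log₁₀(2.22/0.000282) = 29.45 · log₁₀(7872)
= 29.45 · (3.8961) = 114.74 mV

114.7 mV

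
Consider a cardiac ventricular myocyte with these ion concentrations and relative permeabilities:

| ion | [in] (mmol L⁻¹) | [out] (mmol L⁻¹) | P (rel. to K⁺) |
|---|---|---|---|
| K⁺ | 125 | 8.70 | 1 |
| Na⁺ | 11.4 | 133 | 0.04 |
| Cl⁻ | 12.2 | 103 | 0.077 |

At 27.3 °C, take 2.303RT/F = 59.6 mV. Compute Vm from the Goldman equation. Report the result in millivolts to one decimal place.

Vm = 59.6 · log₁₀[(Σ P·[cation]ₒ + Σ P·[anion]ᵢ) / (Σ P·[cation]ᵢ + Σ P·[anion]ₒ)]
Numerator = 1×8.70 + 0.04×133 + 0.077×12.2 = 14.96
Denominator = 1×125 + 0.04×11.4 + 0.077×103 = 133.4
Vm = 59.6 · log₁₀(0.11215) = 59.6 × (-0.9502) = -56.63 mV

-56.6 mV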